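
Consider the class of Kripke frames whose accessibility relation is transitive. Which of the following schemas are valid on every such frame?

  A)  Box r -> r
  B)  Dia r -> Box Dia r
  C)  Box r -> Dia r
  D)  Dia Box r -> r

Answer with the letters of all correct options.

none

(A) Box r -> r is axiom T; it is valid on a frame exactly when R is reflexive. Such an R need not be reflexive, so not valid.
(B) Dia r -> Box Dia r is axiom 5, which corresponds to the euclidean property. Such an R need not be euclidean — not valid.
(C) Box r -> Dia r (axiom D) characterises the serial frames. Such an R need not be serial — not valid.
(D) the dual of axiom B: valid iff R is symmetric. Such an R need not be symmetric — not valid.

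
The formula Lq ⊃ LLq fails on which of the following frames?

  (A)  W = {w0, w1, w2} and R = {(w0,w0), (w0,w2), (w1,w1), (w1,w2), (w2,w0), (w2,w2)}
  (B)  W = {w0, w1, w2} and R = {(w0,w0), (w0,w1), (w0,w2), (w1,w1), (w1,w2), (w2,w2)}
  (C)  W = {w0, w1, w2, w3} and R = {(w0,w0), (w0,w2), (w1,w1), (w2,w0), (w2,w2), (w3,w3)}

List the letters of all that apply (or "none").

A

The schema Lq ⊃ LLq is axiom 4; it is valid on a frame iff R is transitive.
(A) R is not transitive (w1 R w2 and w2 R w0 but not w1 R w0), so the schema fails here.
(B) R is transitive (R is closed under composition), so the schema is valid here.
(C) R is transitive (R is closed under composition), so the schema is valid here.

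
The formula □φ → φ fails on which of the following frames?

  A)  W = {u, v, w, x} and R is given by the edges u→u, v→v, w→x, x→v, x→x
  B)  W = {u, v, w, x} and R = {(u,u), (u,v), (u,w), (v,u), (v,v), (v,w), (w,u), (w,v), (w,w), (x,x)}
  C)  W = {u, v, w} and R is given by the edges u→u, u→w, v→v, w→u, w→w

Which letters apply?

A

The schema □φ → φ is axiom T; it is valid on a frame iff R is reflexive.
(A) R is not reflexive (not w R w), so the schema fails here.
(B) R is reflexive (each world relates to itself), so the schema is valid here.
(C) R is reflexive (each world relates to itself), so the schema is valid here.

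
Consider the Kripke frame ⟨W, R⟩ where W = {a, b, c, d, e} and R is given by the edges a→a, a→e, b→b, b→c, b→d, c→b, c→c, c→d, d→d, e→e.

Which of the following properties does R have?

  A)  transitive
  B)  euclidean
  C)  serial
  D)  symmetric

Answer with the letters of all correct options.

A, C

(A) transitive: R is closed under composition.
(B) not euclidean: a R e and a R a but not e R a.
(C) serial: every world has an R-successor.
(D) not symmetric: a R e but not e R a.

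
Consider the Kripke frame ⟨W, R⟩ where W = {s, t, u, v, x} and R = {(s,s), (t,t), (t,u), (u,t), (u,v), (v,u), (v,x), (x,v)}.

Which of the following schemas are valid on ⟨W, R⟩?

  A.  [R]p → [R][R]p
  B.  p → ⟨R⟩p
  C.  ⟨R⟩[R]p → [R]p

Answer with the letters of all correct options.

none

R is not reflexive: not u R u.
R is not transitive: t R u and u R v but not t R v.
R is not euclidean: u R t and u R v but not t R v.
(A) axiom 4: valid iff R is transitive. R is not transitive — not valid.
(B) p → ⟨R⟩p is the dual of axiom T, which corresponds to reflexivity. R is not reflexive — not valid.
(C) ⟨R⟩[R]p → [R]p is the dual of axiom 5, which corresponds to the euclidean property. R is not euclidean — not valid.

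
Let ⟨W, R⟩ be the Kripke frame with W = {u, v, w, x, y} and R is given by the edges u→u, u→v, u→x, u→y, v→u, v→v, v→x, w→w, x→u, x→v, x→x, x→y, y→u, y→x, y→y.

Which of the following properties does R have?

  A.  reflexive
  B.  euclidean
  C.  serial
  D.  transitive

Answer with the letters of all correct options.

(A) reflexive: each world relates to itself.
(B) not euclidean: u R v and u R y but not v R y.
(C) serial: every world has an R-successor.
(D) not transitive: v R u and u R y but not v R y.

A, C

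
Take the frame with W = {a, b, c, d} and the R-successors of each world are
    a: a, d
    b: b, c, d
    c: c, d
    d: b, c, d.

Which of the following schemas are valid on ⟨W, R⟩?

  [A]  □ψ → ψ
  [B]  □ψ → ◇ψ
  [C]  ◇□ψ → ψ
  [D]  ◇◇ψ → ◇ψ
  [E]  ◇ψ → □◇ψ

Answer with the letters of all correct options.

R is reflexive: each world relates to itself.
R is not symmetric: a R d but not d R a.
R is not transitive: a R d and d R b but not a R b.
R is not euclidean: a R d and a R a but not d R a.
R is serial: every world has an R-successor.
(A) □ψ → ψ is axiom T, which corresponds to reflexivity. R is reflexive — valid.
(B) axiom D: valid iff R is serial. R is serial — valid.
(C) ◇□ψ → ψ is the dual of axiom B; it is valid on a frame exactly when R is symmetric. R is not symmetric, so not valid.
(D) ◇◇ψ → ◇ψ is the dual of axiom 4; it is valid on a frame exactly when R is transitive. R is not transitive, so not valid.
(E) ◇ψ → □◇ψ (axiom 5) characterises the euclidean frames. R is not euclidean — not valid.

A, B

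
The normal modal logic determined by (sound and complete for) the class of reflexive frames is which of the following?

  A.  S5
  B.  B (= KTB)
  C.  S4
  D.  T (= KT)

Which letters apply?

(A) S5 is determined by the class of reflexive, symmetric, and transitive frames.
(B) B (= KTB) is determined by the class of reflexive and symmetric frames.
(C) S4 is determined by the class of reflexive and transitive frames.
(D) T (= KT) is determined by exactly this class.

D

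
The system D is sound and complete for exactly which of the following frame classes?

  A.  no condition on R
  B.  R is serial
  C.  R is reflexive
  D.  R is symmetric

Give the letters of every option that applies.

B

(A) this class determines K, not D.
(B) D is sound and complete for exactly this class.
(C) this class determines T (= KT), not D.
(D) this class determines KB, not D.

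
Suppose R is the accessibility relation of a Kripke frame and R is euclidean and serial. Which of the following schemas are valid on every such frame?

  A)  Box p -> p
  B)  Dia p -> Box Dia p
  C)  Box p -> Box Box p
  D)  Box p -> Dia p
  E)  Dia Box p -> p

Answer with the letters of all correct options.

B, D

(A) axiom T: valid iff R is reflexive. Such an R need not be reflexive — not valid.
(B) Dia p -> Box Dia p (axiom 5) characterises the euclidean frames. Every such R is euclidean — valid.
(C) Box p -> Box Box p is axiom 4, which corresponds to transitivity. Such an R need not be transitive — not valid.
(D) Box p -> Dia p (axiom D) characterises the serial frames. Every such R is serial — valid.
(E) the dual of axiom B: valid iff R is symmetric. Such an R need not be symmetric — not valid.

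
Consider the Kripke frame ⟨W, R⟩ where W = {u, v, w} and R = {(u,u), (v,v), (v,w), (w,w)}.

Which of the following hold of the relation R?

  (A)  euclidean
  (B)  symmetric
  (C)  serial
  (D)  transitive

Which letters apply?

C, D

(A) not euclidean: v R w and v R v but not w R v.
(B) not symmetric: v R w but not w R v.
(C) serial: every world has an R-successor.
(D) transitive: R is closed under composition.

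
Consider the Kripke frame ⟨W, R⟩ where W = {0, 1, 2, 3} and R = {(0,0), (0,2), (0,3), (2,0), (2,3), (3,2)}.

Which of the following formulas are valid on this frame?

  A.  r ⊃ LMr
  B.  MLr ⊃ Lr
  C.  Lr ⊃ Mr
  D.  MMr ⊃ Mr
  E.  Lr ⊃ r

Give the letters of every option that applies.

R is not reflexive: not 1 R 1.
R is not symmetric: 0 R 3 but not 3 R 0.
R is not transitive: 2 R 0 and 0 R 2 but not 2 R 2.
R is not euclidean: 0 R 3 and 0 R 0 but not 3 R 0.
R is not serial: 1 has no R-successor.
(A) r ⊃ LMr is axiom B, which corresponds to symmetry. R is not symmetric — not valid.
(B) MLr ⊃ Lr is the dual of axiom 5; it is valid on a frame exactly when R is euclidean. R is not euclidean, so not valid.
(C) Lr ⊃ Mr (axiom D) characterises the serial frames. R is not serial — not valid.
(D) MMr ⊃ Mr (the dual of axiom 4) characterises the transitive frames. R is not transitive — not valid.
(E) Lr ⊃ r is axiom T; it is valid on a frame exactly when R is reflexive. R is not reflexive, so not valid.

none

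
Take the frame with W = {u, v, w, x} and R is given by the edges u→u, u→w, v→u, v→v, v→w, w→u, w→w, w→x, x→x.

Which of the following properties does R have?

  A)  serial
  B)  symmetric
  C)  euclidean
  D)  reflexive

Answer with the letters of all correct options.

(A) serial: every world has an R-successor.
(B) not symmetric: v R u but not u R v.
(C) not euclidean: v R u and v R v but not u R v.
(D) reflexive: each world relates to itself.

A, D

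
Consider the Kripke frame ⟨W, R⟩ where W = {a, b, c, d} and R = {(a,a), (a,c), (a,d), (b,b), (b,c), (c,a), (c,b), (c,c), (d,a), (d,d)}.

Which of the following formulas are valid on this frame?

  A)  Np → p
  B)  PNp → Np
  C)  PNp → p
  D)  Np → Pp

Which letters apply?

A, C, D

R is reflexive: each world relates to itself.
R is symmetric: every R-edge is matched by its reverse.
R is not euclidean: a R c and a R d but not c R d.
R is serial: every world has an R-successor.
(A) Np → p (axiom T) characterises the reflexive frames. R is reflexive — valid.
(B) PNp → Np is the dual of axiom 5; it is valid on a frame exactly when R is euclidean. R is not euclidean, so not valid.
(C) PNp → p is the dual of axiom B, which corresponds to symmetry. R is symmetric — valid.
(D) axiom D: valid iff R is serial. R is serial — valid.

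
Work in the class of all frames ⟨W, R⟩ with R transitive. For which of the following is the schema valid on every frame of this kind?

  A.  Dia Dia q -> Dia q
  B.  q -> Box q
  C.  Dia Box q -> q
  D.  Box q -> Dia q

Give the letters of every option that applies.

(A) Dia Dia q -> Dia q is the dual of axiom 4, which corresponds to transitivity. Every such R is transitive — valid.
(B) q -> Box q is equivalent to ◇p→p; it holds exactly when R ⊆ identity. Such an R need not be a subset of the identity — not valid.
(C) Dia Box q -> q is the dual of axiom B, which corresponds to symmetry. Such an R need not be symmetric — not valid.
(D) Box q -> Dia q is axiom D, which corresponds to seriality. Such an R need not be serial — not valid.

A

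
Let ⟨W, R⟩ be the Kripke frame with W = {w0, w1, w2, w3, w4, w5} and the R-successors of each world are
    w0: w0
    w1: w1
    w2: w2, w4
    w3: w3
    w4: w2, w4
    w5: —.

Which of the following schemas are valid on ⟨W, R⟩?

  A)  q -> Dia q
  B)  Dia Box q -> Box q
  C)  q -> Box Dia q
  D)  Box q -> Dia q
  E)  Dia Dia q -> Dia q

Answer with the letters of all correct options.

B, C, E

R is not reflexive: not w5 R w5.
R is symmetric: every R-edge is matched by its reverse.
R is transitive: R is closed under composition.
R is euclidean: any two R-successors of the same world are R-related.
R is not serial: w5 has no R-successor.
(A) the dual of axiom T: valid iff R is reflexive. R is not reflexive — not valid.
(B) the dual of axiom 5: valid iff R is euclidean. R is euclidean — valid.
(C) q -> Box Dia q (axiom B) characterises the symmetric frames. R is symmetric — valid.
(D) axiom D: valid iff R is serial. R is not serial — not valid.
(E) Dia Dia q -> Dia q (the dual of axiom 4) characterises the transitive frames. R is transitive — valid.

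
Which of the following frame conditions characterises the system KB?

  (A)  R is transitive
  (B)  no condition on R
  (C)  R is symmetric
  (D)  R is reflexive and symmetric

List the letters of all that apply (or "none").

(A) this class determines K4, not KB.
(B) this class determines K, not KB.
(C) KB is sound and complete for exactly this class.
(D) this class determines B (= KTB), not KB.

C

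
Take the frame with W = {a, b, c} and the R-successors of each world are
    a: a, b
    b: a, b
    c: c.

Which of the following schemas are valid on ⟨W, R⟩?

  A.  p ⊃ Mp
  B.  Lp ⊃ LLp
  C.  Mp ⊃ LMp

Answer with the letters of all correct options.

A, B, C

R is reflexive: each world relates to itself.
R is transitive: R is closed under composition.
R is euclidean: any two R-successors of the same world are R-related.
(A) p ⊃ Mp is the dual of axiom T, which corresponds to reflexivity. R is reflexive — valid.
(B) Lp ⊃ LLp (axiom 4) characterises the transitive frames. R is transitive — valid.
(C) Mp ⊃ LMp (axiom 5) characterises the euclidean frames. R is euclidean — valid.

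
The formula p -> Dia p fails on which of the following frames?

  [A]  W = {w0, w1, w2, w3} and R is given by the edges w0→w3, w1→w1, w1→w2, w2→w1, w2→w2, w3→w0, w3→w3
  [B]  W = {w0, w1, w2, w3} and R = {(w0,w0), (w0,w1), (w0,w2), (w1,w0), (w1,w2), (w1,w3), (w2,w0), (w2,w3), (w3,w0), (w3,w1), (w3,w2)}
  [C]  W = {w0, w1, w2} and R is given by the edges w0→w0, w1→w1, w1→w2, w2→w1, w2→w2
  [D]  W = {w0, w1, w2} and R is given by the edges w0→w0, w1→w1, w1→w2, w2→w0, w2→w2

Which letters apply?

A, B

The schema p -> Dia p is the dual of axiom T; it is valid on a frame iff R is reflexive.
(A) R is not reflexive (not w0 R w0), so the schema fails here.
(B) R is not reflexive (not w1 R w1), so the schema fails here.
(C) R is reflexive (each world relates to itself), so the schema is valid here.
(D) R is reflexive (each world relates to itself), so the schema is valid here.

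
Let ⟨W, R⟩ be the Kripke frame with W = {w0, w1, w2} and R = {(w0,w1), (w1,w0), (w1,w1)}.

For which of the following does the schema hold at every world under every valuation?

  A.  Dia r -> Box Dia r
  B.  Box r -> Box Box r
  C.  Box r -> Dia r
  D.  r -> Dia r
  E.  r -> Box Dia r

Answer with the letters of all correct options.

R is not reflexive: not w0 R w0.
R is symmetric: every R-edge is matched by its reverse.
R is not transitive: w0 R w1 and w1 R w0 but not w0 R w0.
R is not euclidean: w1 R w0 and w1 R w0 but not w0 R w0.
R is not serial: w2 has no R-successor.
(A) Dia r -> Box Dia r is axiom 5; it is valid on a frame exactly when R is euclidean. R is not euclidean, so not valid.
(B) Box r -> Box Box r is axiom 4, which corresponds to transitivity. R is not transitive — not valid.
(C) Box r -> Dia r is axiom D, which corresponds to seriality. R is not serial — not valid.
(D) r -> Dia r is the dual of axiom T; it is valid on a frame exactly when R is reflexive. R is not reflexive, so not valid.
(E) r -> Box Dia r (axiom B) characterises the symmetric frames. R is symmetric — valid.

E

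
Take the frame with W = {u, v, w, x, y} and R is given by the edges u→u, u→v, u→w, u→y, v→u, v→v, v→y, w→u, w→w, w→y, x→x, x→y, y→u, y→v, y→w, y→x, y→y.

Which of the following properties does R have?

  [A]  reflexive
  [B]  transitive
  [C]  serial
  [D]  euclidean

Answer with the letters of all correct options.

(A) reflexive: each world relates to itself.
(B) not transitive: u R y and y R x but not u R x.
(C) serial: every world has an R-successor.
(D) not euclidean: u R v and u R w but not v R w.

A, C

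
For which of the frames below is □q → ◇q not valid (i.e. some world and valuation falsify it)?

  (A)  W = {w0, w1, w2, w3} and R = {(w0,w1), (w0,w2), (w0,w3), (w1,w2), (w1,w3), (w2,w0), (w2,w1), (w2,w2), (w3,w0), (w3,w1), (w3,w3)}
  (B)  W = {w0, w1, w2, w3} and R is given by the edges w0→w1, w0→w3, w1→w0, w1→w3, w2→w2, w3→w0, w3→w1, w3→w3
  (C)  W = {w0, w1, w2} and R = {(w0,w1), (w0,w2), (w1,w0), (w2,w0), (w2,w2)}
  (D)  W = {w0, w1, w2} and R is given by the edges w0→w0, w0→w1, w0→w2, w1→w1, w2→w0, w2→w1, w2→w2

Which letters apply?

none

The schema □q → ◇q is axiom D; it is valid on a frame iff R is serial.
(A) R is serial (every world has an R-successor), so the schema is valid here.
(B) R is serial (every world has an R-successor), so the schema is valid here.
(C) R is serial (every world has an R-successor), so the schema is valid here.
(D) R is serial (every world has an R-successor), so the schema is valid here.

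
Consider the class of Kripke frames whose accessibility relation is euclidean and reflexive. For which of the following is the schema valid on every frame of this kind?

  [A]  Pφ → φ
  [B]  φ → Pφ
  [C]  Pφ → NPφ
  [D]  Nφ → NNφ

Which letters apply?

B, C, D

A reflexive euclidean relation is also symmetric (from wRw and wRv the euclidean condition gives vRw) and hence transitive; it is an equivalence relation.
(A) Pφ → φ is the converse of T; it holds exactly when R ⊆ identity. Such an R need not be a subset of the identity — not valid.
(B) φ → Pφ is the dual of axiom T, which corresponds to reflexivity. Every such R is reflexive — valid.
(C) Pφ → NPφ (axiom 5) characterises the euclidean frames. Every such R is euclidean — valid.
(D) Nφ → NNφ (axiom 4) characterises the transitive frames. Every such R is transitive — valid.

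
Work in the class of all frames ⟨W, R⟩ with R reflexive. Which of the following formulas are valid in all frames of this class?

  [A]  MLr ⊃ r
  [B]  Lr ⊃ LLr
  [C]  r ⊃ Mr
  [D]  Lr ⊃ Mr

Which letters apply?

A reflexive relation is serial.
(A) MLr ⊃ r is the dual of axiom B, which corresponds to symmetry. Such an R need not be symmetric — not valid.
(B) Lr ⊃ LLr is axiom 4; it is valid on a frame exactly when R is transitive. Such an R need not be transitive, so not valid.
(C) r ⊃ Mr is the dual of axiom T, which corresponds to reflexivity. Every such R is reflexive — valid.
(D) Lr ⊃ Mr is axiom D; it is valid on a frame exactly when R is serial. Every such R is serial, so valid.

C, D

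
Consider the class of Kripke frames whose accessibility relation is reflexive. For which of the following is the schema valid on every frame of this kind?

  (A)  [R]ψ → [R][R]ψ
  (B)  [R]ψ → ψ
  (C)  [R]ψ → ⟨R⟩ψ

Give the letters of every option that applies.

A reflexive relation is serial.
(A) [R]ψ → [R][R]ψ is axiom 4, which corresponds to transitivity. Such an R need not be transitive — not valid.
(B) [R]ψ → ψ is axiom T; it is valid on a frame exactly when R is reflexive. Every such R is reflexive, so valid.
(C) [R]ψ → ⟨R⟩ψ is axiom D; it is valid on a frame exactly when R is serial. Every such R is serial, so valid.

B, C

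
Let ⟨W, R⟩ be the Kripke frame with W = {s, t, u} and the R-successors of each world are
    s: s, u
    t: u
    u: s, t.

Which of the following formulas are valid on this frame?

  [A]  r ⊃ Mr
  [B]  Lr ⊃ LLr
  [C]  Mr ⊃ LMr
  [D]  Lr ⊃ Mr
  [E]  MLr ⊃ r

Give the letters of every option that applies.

R is not reflexive: not t R t.
R is symmetric: every R-edge is matched by its reverse.
R is not transitive: s R u and u R t but not s R t.
R is not euclidean: u R s and u R t but not s R t.
R is serial: every world has an R-successor.
(A) r ⊃ Mr (the dual of axiom T) characterises the reflexive frames. R is not reflexive — not valid.
(B) Lr ⊃ LLr (axiom 4) characterises the transitive frames. R is not transitive — not valid.
(C) Mr ⊃ LMr (axiom 5) characterises the euclidean frames. R is not euclidean — not valid.
(D) Lr ⊃ Mr (axiom D) characterises the serial frames. R is serial — valid.
(E) MLr ⊃ r is the dual of axiom B; it is valid on a frame exactly when R is symmetric. R is symmetric, so valid.

D, E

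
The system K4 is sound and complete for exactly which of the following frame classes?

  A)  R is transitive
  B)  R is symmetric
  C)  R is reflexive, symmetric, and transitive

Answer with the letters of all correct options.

(A) K4 is sound and complete for exactly this class.
(B) this class determines KB, not K4.
(C) this class determines S5, not K4.

A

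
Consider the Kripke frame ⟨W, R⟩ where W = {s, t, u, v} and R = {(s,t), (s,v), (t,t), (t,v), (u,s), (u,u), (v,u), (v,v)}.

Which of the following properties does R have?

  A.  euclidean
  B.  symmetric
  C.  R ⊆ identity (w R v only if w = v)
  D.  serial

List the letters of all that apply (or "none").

(A) not euclidean: s R v and s R t but not v R t.
(B) not symmetric: s R t but not t R s.
(C) not ⊆ identity: s R t with s ≠ t.
(D) serial: every world has an R-successor.

D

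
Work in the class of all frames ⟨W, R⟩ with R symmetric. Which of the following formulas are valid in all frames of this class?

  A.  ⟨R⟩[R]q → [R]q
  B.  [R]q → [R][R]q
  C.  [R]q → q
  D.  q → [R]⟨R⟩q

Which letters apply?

D

(A) the dual of axiom 5: valid iff R is euclidean. Such an R need not be euclidean — not valid.
(B) axiom 4: valid iff R is transitive. Such an R need not be transitive — not valid.
(C) [R]q → q (axiom T) characterises the reflexive frames. Such an R need not be reflexive — not valid.
(D) q → [R]⟨R⟩q is axiom B; it is valid on a frame exactly when R is symmetric. Every such R is symmetric, so valid.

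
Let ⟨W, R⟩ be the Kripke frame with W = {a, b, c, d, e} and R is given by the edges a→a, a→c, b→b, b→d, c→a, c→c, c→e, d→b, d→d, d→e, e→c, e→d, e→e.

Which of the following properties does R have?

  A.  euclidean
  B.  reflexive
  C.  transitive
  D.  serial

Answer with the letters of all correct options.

(A) not euclidean: c R a and c R e but not a R e.
(B) reflexive: each world relates to itself.
(C) not transitive: a R c and c R e but not a R e.
(D) serial: every world has an R-successor.

B, D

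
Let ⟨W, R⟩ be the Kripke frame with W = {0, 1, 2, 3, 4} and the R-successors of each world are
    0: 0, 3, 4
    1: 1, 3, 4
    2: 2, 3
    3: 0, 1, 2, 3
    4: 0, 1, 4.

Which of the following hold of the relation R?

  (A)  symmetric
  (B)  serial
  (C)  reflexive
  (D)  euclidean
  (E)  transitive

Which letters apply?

A, B, C

(A) symmetric: every R-edge is matched by its reverse.
(B) serial: every world has an R-successor.
(C) reflexive: each world relates to itself.
(D) not euclidean: 0 R 3 and 0 R 4 but not 3 R 4.
(E) not transitive: 0 R 3 and 3 R 1 but not 0 R 1.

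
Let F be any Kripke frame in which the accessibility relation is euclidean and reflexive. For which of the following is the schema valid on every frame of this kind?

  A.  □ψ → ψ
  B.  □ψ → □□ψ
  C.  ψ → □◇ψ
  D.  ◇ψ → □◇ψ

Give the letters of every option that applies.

A reflexive euclidean relation is also symmetric (from wRw and wRv the euclidean condition gives vRw) and hence transitive; it is an equivalence relation.
(A) □ψ → ψ is axiom T; it is valid on a frame exactly when R is reflexive. Every such R is reflexive, so valid.
(B) axiom 4: valid iff R is transitive. Every such R is transitive — valid.
(C) ψ → □◇ψ is axiom B, which corresponds to symmetry. Every such R is symmetric — valid.
(D) axiom 5: valid iff R is euclidean. Every such R is euclidean — valid.

A, B, C, D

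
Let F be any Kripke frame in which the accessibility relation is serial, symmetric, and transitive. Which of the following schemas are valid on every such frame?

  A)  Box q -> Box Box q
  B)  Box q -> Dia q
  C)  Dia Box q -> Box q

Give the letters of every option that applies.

A serial symmetric transitive relation is reflexive (take any v with uRv; symmetry gives vRu and transitivity gives uRu), hence an equivalence relation.
(A) Box q -> Box Box q (axiom 4) characterises the transitive frames. Every such R is transitive — valid.
(B) Box q -> Dia q (axiom D) characterises the serial frames. Every such R is serial — valid.
(C) the dual of axiom 5: valid iff R is euclidean. Every such R is euclidean — valid.

A, B, C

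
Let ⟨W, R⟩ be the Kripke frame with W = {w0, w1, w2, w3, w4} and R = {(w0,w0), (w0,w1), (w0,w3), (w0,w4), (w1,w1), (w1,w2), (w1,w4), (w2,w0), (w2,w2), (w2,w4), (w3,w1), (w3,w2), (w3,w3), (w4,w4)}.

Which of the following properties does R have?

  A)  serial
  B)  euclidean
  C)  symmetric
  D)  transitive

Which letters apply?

(A) serial: every world has an R-successor.
(B) not euclidean: w0 R w1 and w0 R w0 but not w1 R w0.
(C) not symmetric: w0 R w1 but not w1 R w0.
(D) not transitive: w0 R w1 and w1 R w2 but not w0 R w2.

A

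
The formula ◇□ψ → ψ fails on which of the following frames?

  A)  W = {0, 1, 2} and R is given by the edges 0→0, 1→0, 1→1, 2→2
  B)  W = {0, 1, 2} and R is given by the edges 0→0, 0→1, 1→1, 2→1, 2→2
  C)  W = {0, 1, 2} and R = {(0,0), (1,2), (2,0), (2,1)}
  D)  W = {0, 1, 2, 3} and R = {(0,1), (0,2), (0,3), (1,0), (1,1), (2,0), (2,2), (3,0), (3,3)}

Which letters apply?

The schema ◇□ψ → ψ is the dual of axiom B; it is valid on a frame iff R is symmetric.
(A) R is not symmetric (1 R 0 but not 0 R 1), so the schema fails here.
(B) R is not symmetric (0 R 1 but not 1 R 0), so the schema fails here.
(C) R is not symmetric (2 R 0 but not 0 R 2), so the schema fails here.
(D) R is symmetric (every R-edge is matched by its reverse), so the schema is valid here.

A, B, C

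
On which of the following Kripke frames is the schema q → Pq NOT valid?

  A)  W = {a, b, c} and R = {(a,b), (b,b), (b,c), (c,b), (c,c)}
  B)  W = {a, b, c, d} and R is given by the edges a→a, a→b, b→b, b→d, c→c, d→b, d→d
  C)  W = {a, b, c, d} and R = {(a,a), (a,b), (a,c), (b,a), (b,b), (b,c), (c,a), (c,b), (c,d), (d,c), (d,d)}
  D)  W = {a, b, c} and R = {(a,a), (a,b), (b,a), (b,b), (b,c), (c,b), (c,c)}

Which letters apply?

A, C

The schema q → Pq is the dual of axiom T; it is valid on a frame iff R is reflexive.
(A) R is not reflexive (not a R a), so the schema fails here.
(B) R is reflexive (each world relates to itself), so the schema is valid here.
(C) R is not reflexive (not c R c), so the schema fails here.
(D) R is reflexive (each world relates to itself), so the schema is valid here.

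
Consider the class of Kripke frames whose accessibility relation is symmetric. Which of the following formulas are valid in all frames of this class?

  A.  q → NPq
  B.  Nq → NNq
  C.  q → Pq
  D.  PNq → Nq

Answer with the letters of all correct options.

A

(A) q → NPq is axiom B; it is valid on a frame exactly when R is symmetric. Every such R is symmetric, so valid.
(B) Nq → NNq (axiom 4) characterises the transitive frames. Such an R need not be transitive — not valid.
(C) q → Pq is the dual of axiom T, which corresponds to reflexivity. Such an R need not be reflexive — not valid.
(D) the dual of axiom 5: valid iff R is euclidean. Such an R need not be euclidean — not valid.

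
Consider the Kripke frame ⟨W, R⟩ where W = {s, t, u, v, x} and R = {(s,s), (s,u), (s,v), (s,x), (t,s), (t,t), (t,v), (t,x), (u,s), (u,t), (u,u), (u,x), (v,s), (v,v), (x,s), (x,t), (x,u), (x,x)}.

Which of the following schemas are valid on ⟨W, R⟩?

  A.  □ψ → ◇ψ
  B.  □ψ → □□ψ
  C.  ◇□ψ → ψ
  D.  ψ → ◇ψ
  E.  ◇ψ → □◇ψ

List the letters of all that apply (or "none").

A, D

R is reflexive: each world relates to itself.
R is not symmetric: t R s but not s R t.
R is not transitive: s R u and u R t but not s R t.
R is not euclidean: s R u and s R v but not u R v.
R is serial: every world has an R-successor.
(A) □ψ → ◇ψ is axiom D; it is valid on a frame exactly when R is serial. R is serial, so valid.
(B) □ψ → □□ψ (axiom 4) characterises the transitive frames. R is not transitive — not valid.
(C) ◇□ψ → ψ is the dual of axiom B; it is valid on a frame exactly when R is symmetric. R is not symmetric, so not valid.
(D) ψ → ◇ψ is the dual of axiom T, which corresponds to reflexivity. R is reflexive — valid.
(E) ◇ψ → □◇ψ (axiom 5) characterises the euclidean frames. R is not euclidean — not valid.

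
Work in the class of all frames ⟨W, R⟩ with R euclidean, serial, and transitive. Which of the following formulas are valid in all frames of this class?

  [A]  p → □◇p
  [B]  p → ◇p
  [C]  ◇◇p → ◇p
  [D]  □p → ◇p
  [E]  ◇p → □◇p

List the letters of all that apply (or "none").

(A) p → □◇p (axiom B) characterises the symmetric frames. Such an R need not be symmetric — not valid.
(B) p → ◇p is the dual of axiom T, which corresponds to reflexivity. Such an R need not be reflexive — not valid.
(C) ◇◇p → ◇p (the dual of axiom 4) characterises the transitive frames. Every such R is transitive — valid.
(D) axiom D: valid iff R is serial. Every such R is serial — valid.
(E) ◇p → □◇p is axiom 5, which corresponds to the euclidean property. Every such R is euclidean — valid.

C, D, E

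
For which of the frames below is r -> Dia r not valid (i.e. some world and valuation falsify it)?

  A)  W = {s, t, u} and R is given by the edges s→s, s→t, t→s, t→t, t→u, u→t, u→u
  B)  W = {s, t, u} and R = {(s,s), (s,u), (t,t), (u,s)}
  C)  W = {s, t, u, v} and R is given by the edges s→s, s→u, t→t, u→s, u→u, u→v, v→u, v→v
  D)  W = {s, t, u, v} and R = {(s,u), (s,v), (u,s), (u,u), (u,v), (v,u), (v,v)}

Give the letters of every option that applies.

B, D

The schema r -> Dia r is the dual of axiom T; it is valid on a frame iff R is reflexive.
(A) R is reflexive (each world relates to itself), so the schema is valid here.
(B) R is not reflexive (not u R u), so the schema fails here.
(C) R is reflexive (each world relates to itself), so the schema is valid here.
(D) R is not reflexive (not s R s), so the schema fails here.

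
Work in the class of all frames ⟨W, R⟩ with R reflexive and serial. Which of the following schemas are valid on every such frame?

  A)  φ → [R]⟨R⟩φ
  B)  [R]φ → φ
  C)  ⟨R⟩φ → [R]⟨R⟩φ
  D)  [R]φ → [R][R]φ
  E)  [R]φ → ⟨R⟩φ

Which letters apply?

(A) φ → [R]⟨R⟩φ is axiom B, which corresponds to symmetry. Such an R need not be symmetric — not valid.
(B) [R]φ → φ is axiom T, which corresponds to reflexivity. Every such R is reflexive — valid.
(C) axiom 5: valid iff R is euclidean. Such an R need not be euclidean — not valid.
(D) axiom 4: valid iff R is transitive. Such an R need not be transitive — not valid.
(E) [R]φ → ⟨R⟩φ is axiom D, which corresponds to seriality. Every such R is serial — valid.

B, E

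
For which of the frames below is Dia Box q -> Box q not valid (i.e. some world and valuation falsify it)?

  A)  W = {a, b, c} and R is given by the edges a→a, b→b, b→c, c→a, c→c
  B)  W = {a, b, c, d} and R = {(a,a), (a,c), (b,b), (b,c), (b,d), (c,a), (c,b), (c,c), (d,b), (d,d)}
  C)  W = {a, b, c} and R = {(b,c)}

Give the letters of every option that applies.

The schema Dia Box q -> Box q is the dual of axiom 5; it is valid on a frame iff R is euclidean.
(A) R is not euclidean (b R c and b R b but not c R b), so the schema fails here.
(B) R is not euclidean (b R c and b R d but not c R d), so the schema fails here.
(C) R is not euclidean (b R c and b R c but not c R c), so the schema fails here.

A, B, C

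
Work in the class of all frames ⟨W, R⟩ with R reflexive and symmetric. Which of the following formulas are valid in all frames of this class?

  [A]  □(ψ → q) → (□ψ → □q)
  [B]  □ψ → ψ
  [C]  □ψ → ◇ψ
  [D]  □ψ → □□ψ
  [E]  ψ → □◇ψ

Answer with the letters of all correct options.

Reflexive relations are serial.
(A) this is just K, valid on every normal frame.
(B) □ψ → ψ (axiom T) characterises the reflexive frames. Every such R is reflexive — valid.
(C) □ψ → ◇ψ is axiom D, which corresponds to seriality. Every such R is serial — valid.
(D) □ψ → □□ψ is axiom 4; it is valid on a frame exactly when R is transitive. Such an R need not be transitive, so not valid.
(E) ψ → □◇ψ (axiom B) characterises the symmetric frames. Every such R is symmetric — valid.

A, B, C, E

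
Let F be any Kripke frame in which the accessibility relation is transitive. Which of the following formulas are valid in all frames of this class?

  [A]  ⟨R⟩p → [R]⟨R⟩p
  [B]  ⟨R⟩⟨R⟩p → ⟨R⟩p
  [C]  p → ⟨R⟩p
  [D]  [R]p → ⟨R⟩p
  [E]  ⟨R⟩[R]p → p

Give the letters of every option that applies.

B

(A) axiom 5: valid iff R is euclidean. Such an R need not be euclidean — not valid.
(B) ⟨R⟩⟨R⟩p → ⟨R⟩p is the dual of axiom 4; it is valid on a frame exactly when R is transitive. Every such R is transitive, so valid.
(C) p → ⟨R⟩p is the dual of axiom T; it is valid on a frame exactly when R is reflexive. Such an R need not be reflexive, so not valid.
(D) axiom D: valid iff R is serial. Such an R need not be serial — not valid.
(E) ⟨R⟩[R]p → p (the dual of axiom B) characterises the symmetric frames. Such an R need not be symmetric — not valid.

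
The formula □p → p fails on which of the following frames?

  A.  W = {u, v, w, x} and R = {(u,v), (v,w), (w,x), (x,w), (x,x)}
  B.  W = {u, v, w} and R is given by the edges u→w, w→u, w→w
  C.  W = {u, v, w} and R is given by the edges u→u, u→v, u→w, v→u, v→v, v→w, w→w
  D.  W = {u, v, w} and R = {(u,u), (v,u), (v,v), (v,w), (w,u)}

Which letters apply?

A, B, D

The schema □p → p is axiom T; it is valid on a frame iff R is reflexive.
(A) R is not reflexive (not u R u), so the schema fails here.
(B) R is not reflexive (not u R u), so the schema fails here.
(C) R is reflexive (each world relates to itself), so the schema is valid here.
(D) R is not reflexive (not w R w), so the schema fails here.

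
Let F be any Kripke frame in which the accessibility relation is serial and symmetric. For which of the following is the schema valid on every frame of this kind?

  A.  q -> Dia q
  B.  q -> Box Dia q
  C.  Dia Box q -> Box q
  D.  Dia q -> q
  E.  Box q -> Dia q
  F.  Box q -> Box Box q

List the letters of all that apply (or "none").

B, E

(A) q -> Dia q is the dual of axiom T, which corresponds to reflexivity. Such an R need not be reflexive — not valid.
(B) q -> Box Dia q is axiom B; it is valid on a frame exactly when R is symmetric. Every such R is symmetric, so valid.
(C) the dual of axiom 5: valid iff R is euclidean. Such an R need not be euclidean — not valid.
(D) Dia q -> q (the converse of T) corresponds to R being a subset of the identity. Such an R need not be a subset of the identity, so not valid.
(E) axiom D: valid iff R is serial. Every such R is serial — valid.
(F) Box q -> Box Box q is axiom 4, which corresponds to transitivity. Such an R need not be transitive — not valid.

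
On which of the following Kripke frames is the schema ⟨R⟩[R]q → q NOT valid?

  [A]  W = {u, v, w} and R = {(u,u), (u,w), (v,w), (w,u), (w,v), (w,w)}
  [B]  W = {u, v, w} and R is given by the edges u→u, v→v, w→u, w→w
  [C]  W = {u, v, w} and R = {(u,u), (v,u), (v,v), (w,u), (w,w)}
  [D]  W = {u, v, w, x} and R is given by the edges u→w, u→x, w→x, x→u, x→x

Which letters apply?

The schema ⟨R⟩[R]q → q is the dual of axiom B; it is valid on a frame iff R is symmetric.
(A) R is symmetric (every R-edge is matched by its reverse), so the schema is valid here.
(B) R is not symmetric (w R u but not u R w), so the schema fails here.
(C) R is not symmetric (v R u but not u R v), so the schema fails here.
(D) R is not symmetric (u R w but not w R u), so the schema fails here.

B, C, D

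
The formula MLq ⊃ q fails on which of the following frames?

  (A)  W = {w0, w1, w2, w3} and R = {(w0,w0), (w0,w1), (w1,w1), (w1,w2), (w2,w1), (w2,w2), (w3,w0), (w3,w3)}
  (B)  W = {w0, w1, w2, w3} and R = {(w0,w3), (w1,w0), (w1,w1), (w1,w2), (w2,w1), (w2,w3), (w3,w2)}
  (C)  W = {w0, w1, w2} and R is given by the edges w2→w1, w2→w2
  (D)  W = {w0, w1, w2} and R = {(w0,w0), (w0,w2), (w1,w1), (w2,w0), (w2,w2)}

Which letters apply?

The schema MLq ⊃ q is the dual of axiom B; it is valid on a frame iff R is symmetric.
(A) R is not symmetric (w0 R w1 but not w1 R w0), so the schema fails here.
(B) R is not symmetric (w0 R w3 but not w3 R w0), so the schema fails here.
(C) R is not symmetric (w2 R w1 but not w1 R w2), so the schema fails here.
(D) R is symmetric (every R-edge is matched by its reverse), so the schema is valid here.

A, B, C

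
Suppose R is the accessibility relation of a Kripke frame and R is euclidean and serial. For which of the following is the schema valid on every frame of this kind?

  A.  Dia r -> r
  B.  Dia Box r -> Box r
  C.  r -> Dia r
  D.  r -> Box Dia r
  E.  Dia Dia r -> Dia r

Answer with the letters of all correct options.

(A) Dia r -> r (the converse of T) corresponds to R being a subset of the identity. Such an R need not be a subset of the identity, so not valid.
(B) Dia Box r -> Box r is the dual of axiom 5; it is valid on a frame exactly when R is euclidean. Every such R is euclidean, so valid.
(C) r -> Dia r is the dual of axiom T; it is valid on a frame exactly when R is reflexive. Such an R need not be reflexive, so not valid.
(D) axiom B: valid iff R is symmetric. Such an R need not be symmetric — not valid.
(E) Dia Dia r -> Dia r is the dual of axiom 4, which corresponds to transitivity. Such an R need not be transitive — not valid.

B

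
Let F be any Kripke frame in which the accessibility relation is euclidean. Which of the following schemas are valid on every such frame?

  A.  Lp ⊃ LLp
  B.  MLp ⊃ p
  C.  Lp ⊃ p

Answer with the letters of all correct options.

none

(A) axiom 4: valid iff R is transitive. Such an R need not be transitive — not valid.
(B) the dual of axiom B: valid iff R is symmetric. Such an R need not be symmetric — not valid.
(C) axiom T: valid iff R is reflexive. Such an R need not be reflexive — not valid.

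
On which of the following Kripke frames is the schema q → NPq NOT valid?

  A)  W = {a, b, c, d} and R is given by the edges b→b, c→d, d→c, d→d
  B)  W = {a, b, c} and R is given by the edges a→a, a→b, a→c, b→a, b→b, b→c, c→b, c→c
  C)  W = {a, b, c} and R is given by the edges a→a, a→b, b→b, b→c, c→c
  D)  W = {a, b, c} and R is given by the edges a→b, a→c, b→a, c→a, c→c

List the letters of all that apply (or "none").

B, C

The schema q → NPq is axiom B; it is valid on a frame iff R is symmetric.
(A) R is symmetric (every R-edge is matched by its reverse), so the schema is valid here.
(B) R is not symmetric (a R c but not c R a), so the schema fails here.
(C) R is not symmetric (a R b but not b R a), so the schema fails here.
(D) R is symmetric (every R-edge is matched by its reverse), so the schema is valid here.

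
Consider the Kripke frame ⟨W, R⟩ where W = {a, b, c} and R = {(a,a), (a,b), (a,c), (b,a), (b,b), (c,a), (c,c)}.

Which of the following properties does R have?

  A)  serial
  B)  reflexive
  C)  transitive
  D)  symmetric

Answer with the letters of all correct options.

(A) serial: every world has an R-successor.
(B) reflexive: each world relates to itself.
(C) not transitive: b R a and a R c but not b R c.
(D) symmetric: every R-edge is matched by its reverse.

A, B, D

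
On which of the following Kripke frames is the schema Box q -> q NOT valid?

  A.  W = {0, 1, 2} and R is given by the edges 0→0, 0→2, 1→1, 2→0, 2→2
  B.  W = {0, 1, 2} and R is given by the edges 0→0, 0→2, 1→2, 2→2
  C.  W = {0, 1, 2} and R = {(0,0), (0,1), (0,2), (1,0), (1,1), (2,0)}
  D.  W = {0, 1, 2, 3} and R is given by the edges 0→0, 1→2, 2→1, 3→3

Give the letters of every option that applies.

The schema Box q -> q is axiom T; it is valid on a frame iff R is reflexive.
(A) R is reflexive (each world relates to itself), so the schema is valid here.
(B) R is not reflexive (not 1 R 1), so the schema fails here.
(C) R is not reflexive (not 2 R 2), so the schema fails here.
(D) R is not reflexive (not 1 R 1), so the schema fails here.

B, C, D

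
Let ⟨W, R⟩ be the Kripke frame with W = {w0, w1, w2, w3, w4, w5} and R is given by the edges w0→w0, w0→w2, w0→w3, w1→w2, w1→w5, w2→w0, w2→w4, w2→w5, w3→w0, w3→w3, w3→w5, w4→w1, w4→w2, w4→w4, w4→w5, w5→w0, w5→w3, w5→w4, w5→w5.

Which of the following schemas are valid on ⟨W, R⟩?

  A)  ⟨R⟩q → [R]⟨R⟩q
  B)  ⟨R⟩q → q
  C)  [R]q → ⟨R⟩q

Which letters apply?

C

R is not euclidean: w0 R w2 and w0 R w3 but not w2 R w3.
R is serial: every world has an R-successor.
R is not a subset of the identity: w0 R w2 with w0 ≠ w2.
(A) ⟨R⟩q → [R]⟨R⟩q (axiom 5) characterises the euclidean frames. R is not euclidean — not valid.
(B) ⟨R⟩q → q is valid only on frames where every R-edge is a self-loop. Here R ⊄ identity — not valid.
(C) [R]q → ⟨R⟩q is axiom D; it is valid on a frame exactly when R is serial. R is serial, so valid.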